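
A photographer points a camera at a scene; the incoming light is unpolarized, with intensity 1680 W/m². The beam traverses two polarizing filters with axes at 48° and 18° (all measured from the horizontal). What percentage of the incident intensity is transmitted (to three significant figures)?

Unpolarized light through the first polarizer → I₁ = 1680 W/m²/2 = 840 W/m², polarized at 48°.
I₂ = I₁ · cos²(30°) = 840 · 0.75 = 630 W/m².
That is 37.5% of the incident intensity.

≈ 37.5%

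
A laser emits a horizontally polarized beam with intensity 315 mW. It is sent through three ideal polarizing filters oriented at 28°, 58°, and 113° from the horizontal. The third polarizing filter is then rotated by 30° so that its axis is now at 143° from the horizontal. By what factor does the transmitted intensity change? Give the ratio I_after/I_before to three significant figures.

I_new/I_old ≈ 0.0231

Before rotation:
I₁ = I₀ cos²(28° − 0°) = I₀ cos²(28°) = 0.7796 I₀.
I₂ = I₁ cos²(58° − 28°) = 0.7796 I₀ · cos²(30°) = 0.5847 I₀.
I₃ = I₂ cos²(113° − 58°) = 0.5847 I₀ · cos²(55°) = 0.1924 I₀.
After rotation:
I₁ = I₀ cos²(28° − 0°) = I₀ cos²(28°) = 0.7796 I₀.
I₂ = I₁ cos²(58° − 28°) = 0.7796 I₀ · cos²(30°) = 0.5847 I₀.
I₃ = I₂ cos²(143° − 58°) = 0.5847 I₀ · cos²(85°) = 0.004441 I₀.
Ratio = 0.004441 / 0.1924 = 0.02309.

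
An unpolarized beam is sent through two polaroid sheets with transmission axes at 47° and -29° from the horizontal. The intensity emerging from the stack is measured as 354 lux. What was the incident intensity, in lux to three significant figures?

Unpolarized light through the first polarizer → I₁ = ½ I₀, now polarized at 47°.
I₂ = I₁ cos²(-29° − 47°) = 0.5 I₀ · cos²(76°) = 0.02926 I₀.
So 354 lux = 0.02926 I₀, giving I₀ = 354/0.02926 = 1.21e+04 lux.

I₀ ≈ 1.21e4 lux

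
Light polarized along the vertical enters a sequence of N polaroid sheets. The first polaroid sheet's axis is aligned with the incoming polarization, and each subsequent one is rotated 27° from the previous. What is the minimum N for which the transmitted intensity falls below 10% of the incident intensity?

First polarizer is aligned with the polarization: full transmission.
Each further stage multiplies by cos²(27°) = 0.7939.
After N polarizers: T = 0.7939^(N−1). Require T < 0.10 ⇒ N−1 > ln(0.10)/ln(0.7939) = 9.98, so N−1 ≥ 10 and N = 11.
Check: N=11 gives T = 0.09945 < 0.10; N=10 gives T = 0.1253.

N = 11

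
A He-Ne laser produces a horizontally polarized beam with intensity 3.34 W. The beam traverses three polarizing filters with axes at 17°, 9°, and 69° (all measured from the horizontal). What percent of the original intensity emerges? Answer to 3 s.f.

≈ 22.4%

I₁ = 3.34 W · cos²(17°) = 3.054 W.
I₂ = I₁ · cos²(8°) = 3.054 · 0.9806 = 2.995 W.
I₃ = I₂ · cos²(60°) = 2.995 · 0.25 = 0.7488 W.
That is 22.42% of the incident intensity.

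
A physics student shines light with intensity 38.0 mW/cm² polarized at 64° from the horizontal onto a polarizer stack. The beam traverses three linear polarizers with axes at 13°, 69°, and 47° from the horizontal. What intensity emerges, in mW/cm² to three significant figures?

I ≈ 4.05 mW/cm²

I₁ = 38.0 mW/cm² · cos²(51°) = 15.05 mW/cm².
I₂ = I₁ · cos²(56°) = 15.05 · 0.3127 = 4.706 mW/cm².
I₃ = I₂ · cos²(22°) = 4.706 · 0.8597 = 4.046 mW/cm².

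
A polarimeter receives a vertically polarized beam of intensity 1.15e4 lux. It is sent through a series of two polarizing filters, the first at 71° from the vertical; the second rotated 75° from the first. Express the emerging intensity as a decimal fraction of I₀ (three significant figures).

I/I₀ ≈ 0.00710

I₁ = 1.15e4 lux · cos²(71°) = 1219 lux.
I₂ = I₁ · cos²(75°) = 1219 · 0.06699 = 81.65 lux.
Transmitted fraction = 0.0071.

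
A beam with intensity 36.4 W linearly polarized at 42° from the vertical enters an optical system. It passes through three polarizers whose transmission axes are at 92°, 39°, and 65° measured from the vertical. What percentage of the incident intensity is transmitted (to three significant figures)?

≈ 12.1%

By Malus's law, I₁ = 36.4 W · cos²(50°) = 15.04 W.
I₂ = I₁ · cos²(53°) = 15.04 · 0.3622 = 5.447 W.
I₃ = I₂ · cos²(26°) = 5.447 · 0.8078 = 4.4 W.
That is 12.09% of the incident intensity.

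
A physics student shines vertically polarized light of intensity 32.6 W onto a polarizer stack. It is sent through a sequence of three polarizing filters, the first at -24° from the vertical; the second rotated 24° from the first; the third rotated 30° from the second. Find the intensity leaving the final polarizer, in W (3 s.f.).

I ≈ 17.0 W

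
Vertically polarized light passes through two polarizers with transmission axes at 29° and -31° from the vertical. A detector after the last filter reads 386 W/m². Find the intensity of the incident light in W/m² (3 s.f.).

I₀ ≈ 2020 W/m²

I₁ = I₀ cos²(29° − 0°) = I₀ cos²(29°) = 0.765 I₀.
I₂ = I₁ cos²(-31° − 29°) = 0.765 I₀ · cos²(60°) = 0.1912 I₀.
So 386 W/m² = 0.1912 I₀, giving I₀ = 386/0.1912 = 2018 W/m².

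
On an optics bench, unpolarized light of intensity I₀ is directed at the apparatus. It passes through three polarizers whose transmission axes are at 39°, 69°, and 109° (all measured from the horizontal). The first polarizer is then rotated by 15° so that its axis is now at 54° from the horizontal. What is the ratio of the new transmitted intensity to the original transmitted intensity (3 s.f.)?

Before rotation:
Unpolarized light through the first polarizer → I₁ = ½ I₀, now polarized at 39°.
I₂ = I₁ cos²(69° − 39°) = 0.5 I₀ · cos²(30°) = 0.375 I₀.
I₃ = I₂ cos²(109° − 69°) = 0.375 I₀ · cos²(40°) = 0.2201 I₀.
After rotation:
Unpolarized light through the first polarizer → I₁ = ½ I₀, now polarized at 54°.
I₂ = I₁ cos²(69° − 54°) = 0.5 I₀ · cos²(15°) = 0.4665 I₀.
I₃ = I₂ cos²(109° − 69°) = 0.4665 I₀ · cos²(40°) = 0.2738 I₀.
Ratio = 0.2738 / 0.2201 = 1.244.

I_new/I_old ≈ 1.24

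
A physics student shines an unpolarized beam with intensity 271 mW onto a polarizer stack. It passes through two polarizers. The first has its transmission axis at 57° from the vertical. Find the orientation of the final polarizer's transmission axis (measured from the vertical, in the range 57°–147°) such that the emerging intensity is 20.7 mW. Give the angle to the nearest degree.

Unpolarized light through the first polarizer → I₁ = ½ I₀, now polarized at 57°.
Target fraction: 20.7 / 271 mW = 0.07638 of I₀.
Need I₂/I₀ = 0.07638, so cos²(θ − 57°) = 0.07638 / 0.5 = 0.1528.
θ − 57° = arccos(√0.1528) = 67.0°, giving θ ≈ 57 + 67.0 = 124.0°.

θ ≈ 124°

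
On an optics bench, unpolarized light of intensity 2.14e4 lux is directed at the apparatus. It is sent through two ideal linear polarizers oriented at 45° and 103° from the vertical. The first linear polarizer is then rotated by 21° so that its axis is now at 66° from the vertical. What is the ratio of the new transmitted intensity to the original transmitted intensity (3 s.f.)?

I_new/I_old ≈ 2.27

Before rotation:
Unpolarized light through the first polarizer → I₁ = ½ I₀, now polarized at 45°.
I₂ = I₁ cos²(103° − 45°) = 0.5 I₀ · cos²(58°) = 0.1404 I₀.
After rotation:
Unpolarized light through the first polarizer → I₁ = ½ I₀, now polarized at 66°.
I₂ = I₁ cos²(103° − 66°) = 0.5 I₀ · cos²(37°) = 0.3189 I₀.
Ratio = 0.3189 / 0.1404 = 2.271.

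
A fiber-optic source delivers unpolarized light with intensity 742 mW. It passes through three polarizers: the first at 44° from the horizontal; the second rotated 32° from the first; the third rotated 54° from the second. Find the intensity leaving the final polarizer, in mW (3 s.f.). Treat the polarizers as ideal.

Unpolarized light through the first polarizer → I₁ = 742 mW/2 = 371 mW, polarized at 44°.
I₂ = I₁ · cos²(32°) = 371 · 0.7192 = 266.8 mW.
I₃ = I₂ · cos²(54°) = 266.8 · 0.3455 = 92.18 mW.

I ≈ 92.2 mW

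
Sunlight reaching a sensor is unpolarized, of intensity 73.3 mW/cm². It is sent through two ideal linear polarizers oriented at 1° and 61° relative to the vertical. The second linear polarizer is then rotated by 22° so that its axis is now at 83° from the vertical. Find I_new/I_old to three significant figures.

I_new/I_old ≈ 0.0775

Before rotation:
Unpolarized light through the first polarizer → I₁ = ½ I₀, now polarized at 1°.
I₂ = I₁ cos²(61° − 1°) = 0.5 I₀ · cos²(60°) = 0.125 I₀.
After rotation:
Unpolarized light through the first polarizer → I₁ = ½ I₀, now polarized at 1°.
I₂ = I₁ cos²(83° − 1°) = 0.5 I₀ · cos²(82°) = 0.009685 I₀.
Ratio = 0.009685 / 0.125 = 0.07748.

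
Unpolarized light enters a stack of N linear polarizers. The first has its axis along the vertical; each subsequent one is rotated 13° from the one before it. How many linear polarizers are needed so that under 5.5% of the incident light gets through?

N = 44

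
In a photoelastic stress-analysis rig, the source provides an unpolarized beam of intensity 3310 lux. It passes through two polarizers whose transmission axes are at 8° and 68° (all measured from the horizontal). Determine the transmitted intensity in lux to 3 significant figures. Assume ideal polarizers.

I ≈ 414 lux

Unpolarized light through the first polarizer → I₁ = 3310 lux/2 = 1655 lux, polarized at 8°.
I₂ = I₁ · cos²(60°) = 1655 · 0.25 = 413.8 lux.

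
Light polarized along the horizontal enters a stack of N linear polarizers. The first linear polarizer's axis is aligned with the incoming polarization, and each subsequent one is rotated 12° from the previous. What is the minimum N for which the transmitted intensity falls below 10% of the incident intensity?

N = 54

First polarizer is aligned with the polarization: full transmission.
Each further stage multiplies by cos²(12°) = 0.9568.
After N polarizers: T = 0.9568^(N−1). Require T < 0.10 ⇒ N−1 > ln(0.10)/ln(0.9568) = 52.11, so N−1 ≥ 53 and N = 54.
Check: N=54 gives T = 0.09613 < 0.10; N=53 gives T = 0.1005.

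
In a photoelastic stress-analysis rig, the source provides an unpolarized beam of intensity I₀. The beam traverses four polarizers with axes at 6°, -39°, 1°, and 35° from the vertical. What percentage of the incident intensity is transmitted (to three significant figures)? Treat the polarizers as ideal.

≈ 10.1%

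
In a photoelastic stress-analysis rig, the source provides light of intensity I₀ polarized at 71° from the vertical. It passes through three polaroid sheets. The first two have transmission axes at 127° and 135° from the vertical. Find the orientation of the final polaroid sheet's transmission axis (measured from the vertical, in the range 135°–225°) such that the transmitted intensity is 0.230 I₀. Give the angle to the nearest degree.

θ ≈ 165°

By Malus's law, I₁ = I₀ cos²(127° − 71°) = I₀ cos²(56°) = 0.3127 I₀.
I₂ = I₁ cos²(135° − 127°) = 0.3127 I₀ · cos²(8°) = 0.3066 I₀.
Need I₃/I₀ = 0.23, so cos²(θ − 135°) = 0.23 / 0.3066 = 0.7501.
θ − 135° = arccos(√0.7501) = 30.0°, giving θ ≈ 135 + 30.0 = 165.0°.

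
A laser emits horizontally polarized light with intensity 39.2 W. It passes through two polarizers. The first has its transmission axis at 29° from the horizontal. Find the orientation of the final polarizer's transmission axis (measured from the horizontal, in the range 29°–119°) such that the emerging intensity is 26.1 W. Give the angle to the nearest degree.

θ ≈ 50°

By Malus's law, I₁ = I₀ cos²(29° − 0°) = I₀ cos²(29°) = 0.765 I₀.
Target fraction: 26.1 / 39.2 W = 0.6658 of I₀.
Need I₂/I₀ = 0.6658, so cos²(θ − 29°) = 0.6658 / 0.765 = 0.8704.
θ − 29° = arccos(√0.8704) = 21.1°, giving θ ≈ 29 + 21.1 = 50.1°.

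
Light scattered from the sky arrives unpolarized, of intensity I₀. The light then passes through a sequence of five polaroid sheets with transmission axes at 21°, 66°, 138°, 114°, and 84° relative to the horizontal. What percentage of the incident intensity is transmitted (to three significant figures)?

≈ 1.49%

Unpolarized light through the first polarizer → I₁ = ½ I₀, now polarized at 21°.
I₂ = I₁ cos²(66° − 21°) = 0.5 I₀ · cos²(45°) = 0.25 I₀.
I₃ = I₂ cos²(138° − 66°) = 0.25 I₀ · cos²(72°) = 0.02387 I₀.
I₄ = I₃ cos²(114° − 138°) = 0.02387 I₀ · cos²(24°) = 0.01992 I₀.
I₅ = I₄ cos²(84° − 114°) = 0.01992 I₀ · cos²(30°) = 0.01494 I₀.
That is 1.494% of the incident intensity.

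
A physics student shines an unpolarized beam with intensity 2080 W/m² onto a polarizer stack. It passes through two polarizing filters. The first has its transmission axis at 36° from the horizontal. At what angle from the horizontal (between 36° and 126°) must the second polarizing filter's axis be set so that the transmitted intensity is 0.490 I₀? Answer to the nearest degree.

Unpolarized light through the first polarizer → I₁ = ½ I₀, now polarized at 36°.
Need I₂/I₀ = 0.49, so cos²(θ − 36°) = 0.49 / 0.5 = 0.98.
θ − 36° = arccos(√0.98) = 8.1°, giving θ ≈ 36 + 8.1 = 44.1°.

θ ≈ 44°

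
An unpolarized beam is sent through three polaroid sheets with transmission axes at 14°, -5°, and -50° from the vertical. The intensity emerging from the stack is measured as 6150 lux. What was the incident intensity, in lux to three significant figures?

I₀ ≈ 2.75e4 lux

Unpolarized light through the first polarizer → I₁ = ½ I₀, now polarized at 14°.
I₂ = I₁ cos²(-5° − 14°) = 0.5 I₀ · cos²(19°) = 0.447 I₀.
I₃ = I₂ cos²(-50° + 5°) = 0.447 I₀ · cos²(45°) = 0.2235 I₀.
So 6150 lux = 0.2235 I₀, giving I₀ = 6150/0.2235 = 2.752e+04 lux.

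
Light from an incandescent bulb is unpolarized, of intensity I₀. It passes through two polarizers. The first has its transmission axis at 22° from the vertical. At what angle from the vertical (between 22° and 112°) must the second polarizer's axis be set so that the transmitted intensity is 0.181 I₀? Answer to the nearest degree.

θ ≈ 75°

Unpolarized light through the first polarizer → I₁ = ½ I₀, now polarized at 22°.
Need I₂/I₀ = 0.181, so cos²(θ − 22°) = 0.181 / 0.5 = 0.362.
θ − 22° = arccos(√0.362) = 53.0°, giving θ ≈ 22 + 53.0 = 75.0°.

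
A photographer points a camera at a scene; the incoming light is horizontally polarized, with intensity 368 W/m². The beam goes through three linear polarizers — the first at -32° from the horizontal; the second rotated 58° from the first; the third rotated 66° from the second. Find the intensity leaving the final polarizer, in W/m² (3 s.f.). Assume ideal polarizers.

By Malus's law, I₁ = 368 W/m² · cos²(32°) = 264.7 W/m².
I₂ = I₁ · cos²(58°) = 264.7 · 0.2808 = 74.32 W/m².
I₃ = I₂ · cos²(66°) = 74.32 · 0.1654 = 12.3 W/m².

I ≈ 12.3 W/m²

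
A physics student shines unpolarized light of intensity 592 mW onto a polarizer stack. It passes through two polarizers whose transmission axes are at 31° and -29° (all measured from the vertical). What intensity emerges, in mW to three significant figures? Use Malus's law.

I ≈ 74.0 mW

Unpolarized light through the first polarizer → I₁ = 592 mW/2 = 296 mW, polarized at 31°.
I₂ = I₁ · cos²(60°) = 296 · 0.25 = 74 mW.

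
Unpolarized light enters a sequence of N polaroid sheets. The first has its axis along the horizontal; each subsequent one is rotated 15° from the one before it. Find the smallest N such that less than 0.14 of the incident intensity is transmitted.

N = 20

First polarizer halves the unpolarized light: factor 1/2.
Each further stage multiplies by cos²(15°) = 0.933.
After N polarizers: T = 0.5·0.933^(N−1). Require T < 0.14 ⇒ N−1 > ln(0.14/0.5)/ln(0.933) = 18.36, so N−1 ≥ 19 and N = 20.
Check: N=20 gives T = 0.1339 < 0.14; N=19 gives T = 0.1435.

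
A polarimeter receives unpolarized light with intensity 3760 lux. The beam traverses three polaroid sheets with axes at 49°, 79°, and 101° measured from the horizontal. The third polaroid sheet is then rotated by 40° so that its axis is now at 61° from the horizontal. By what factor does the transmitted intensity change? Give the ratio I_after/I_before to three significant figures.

Before rotation:
Unpolarized light through the first polarizer → I₁ = ½ I₀, now polarized at 49°.
I₂ = I₁ cos²(79° − 49°) = 0.5 I₀ · cos²(30°) = 0.375 I₀.
I₃ = I₂ cos²(101° − 79°) = 0.375 I₀ · cos²(22°) = 0.3224 I₀.
After rotation:
Unpolarized light through the first polarizer → I₁ = ½ I₀, now polarized at 49°.
I₂ = I₁ cos²(79° − 49°) = 0.5 I₀ · cos²(30°) = 0.375 I₀.
I₃ = I₂ cos²(61° − 79°) = 0.375 I₀ · cos²(18°) = 0.3392 I₀.
Ratio = 0.3392 / 0.3224 = 1.052.

I_new/I_old ≈ 1.05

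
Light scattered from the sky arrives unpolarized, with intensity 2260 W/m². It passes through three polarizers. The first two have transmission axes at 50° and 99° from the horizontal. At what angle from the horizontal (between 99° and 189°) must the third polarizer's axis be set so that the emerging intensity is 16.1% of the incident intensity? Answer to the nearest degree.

Unpolarized light through the first polarizer → I₁ = ½ I₀, now polarized at 50°.
I₂ = I₁ cos²(99° − 50°) = 0.5 I₀ · cos²(49°) = 0.2152 I₀.
Need I₃/I₀ = 0.161, so cos²(θ − 99°) = 0.161 / 0.2152 = 0.7481.
θ − 99° = arccos(√0.7481) = 30.1°, giving θ ≈ 99 + 30.1 = 129.1°.

θ ≈ 129°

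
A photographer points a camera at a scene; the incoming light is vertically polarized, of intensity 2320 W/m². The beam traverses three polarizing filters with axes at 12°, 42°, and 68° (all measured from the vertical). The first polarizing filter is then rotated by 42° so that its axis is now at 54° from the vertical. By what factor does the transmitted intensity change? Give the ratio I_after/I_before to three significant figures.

Before rotation:
By Malus's law, I₁ = I₀ cos²(12° − 0°) = I₀ cos²(12°) = 0.9568 I₀.
I₂ = I₁ cos²(42° − 12°) = 0.9568 I₀ · cos²(30°) = 0.7176 I₀.
I₃ = I₂ cos²(68° − 42°) = 0.7176 I₀ · cos²(26°) = 0.5797 I₀.
After rotation:
I₁ = I₀ cos²(54° − 0°) = I₀ cos²(54°) = 0.3455 I₀.
I₂ = I₁ cos²(42° − 54°) = 0.3455 I₀ · cos²(12°) = 0.3306 I₀.
I₃ = I₂ cos²(68° − 42°) = 0.3306 I₀ · cos²(26°) = 0.267 I₀.
Ratio = 0.267 / 0.5797 = 0.4607.

I_new/I_old ≈ 0.461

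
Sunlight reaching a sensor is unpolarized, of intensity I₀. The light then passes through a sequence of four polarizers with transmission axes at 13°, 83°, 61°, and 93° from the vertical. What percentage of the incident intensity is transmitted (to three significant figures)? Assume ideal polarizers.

Unpolarized light through the first polarizer → I₁ = ½ I₀, now polarized at 13°.
I₂ = I₁ cos²(83° − 13°) = 0.5 I₀ · cos²(70°) = 0.05849 I₀.
I₃ = I₂ cos²(61° − 83°) = 0.05849 I₀ · cos²(22°) = 0.05028 I₀.
I₄ = I₃ cos²(93° − 61°) = 0.05028 I₀ · cos²(32°) = 0.03616 I₀.
That is 3.616% of the incident intensity.

≈ 3.62%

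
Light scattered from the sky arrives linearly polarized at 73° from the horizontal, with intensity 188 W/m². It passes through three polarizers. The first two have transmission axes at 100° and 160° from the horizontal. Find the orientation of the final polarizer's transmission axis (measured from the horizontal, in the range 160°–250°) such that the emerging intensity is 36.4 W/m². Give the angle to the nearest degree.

θ ≈ 169°

I₁ = I₀ cos²(100° − 73°) = I₀ cos²(27°) = 0.7939 I₀.
I₂ = I₁ cos²(160° − 100°) = 0.7939 I₀ · cos²(60°) = 0.1985 I₀.
Target fraction: 36.4 / 188 W/m² = 0.1936 of I₀.
Need I₃/I₀ = 0.1936, so cos²(θ − 160°) = 0.1936 / 0.1985 = 0.9755.
θ − 160° = arccos(√0.9755) = 9.0°, giving θ ≈ 160 + 9.0 = 169.0°.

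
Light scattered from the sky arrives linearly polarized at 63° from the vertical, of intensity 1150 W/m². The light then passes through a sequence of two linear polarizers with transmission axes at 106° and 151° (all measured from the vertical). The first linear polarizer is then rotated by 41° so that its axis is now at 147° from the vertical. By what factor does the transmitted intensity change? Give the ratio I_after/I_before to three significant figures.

Before rotation:
I₁ = I₀ cos²(106° − 63°) = I₀ cos²(43°) = 0.5349 I₀.
I₂ = I₁ cos²(151° − 106°) = 0.5349 I₀ · cos²(45°) = 0.2674 I₀.
After rotation:
I₁ = I₀ cos²(147° − 63°) = I₀ cos²(84°) = 0.01093 I₀.
I₂ = I₁ cos²(151° − 147°) = 0.01093 I₀ · cos²(4°) = 0.01087 I₀.
Ratio = 0.01087 / 0.2674 = 0.04066.

I_new/I_old ≈ 0.0407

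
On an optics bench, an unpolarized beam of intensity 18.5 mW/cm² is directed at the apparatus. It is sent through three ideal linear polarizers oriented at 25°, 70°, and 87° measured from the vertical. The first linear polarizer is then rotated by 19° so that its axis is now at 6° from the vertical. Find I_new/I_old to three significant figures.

Before rotation:
Unpolarized light through the first polarizer → I₁ = ½ I₀, now polarized at 25°.
I₂ = I₁ cos²(70° − 25°) = 0.5 I₀ · cos²(45°) = 0.25 I₀.
I₃ = I₂ cos²(87° − 70°) = 0.25 I₀ · cos²(17°) = 0.2286 I₀.
After rotation:
Unpolarized light through the first polarizer → I₁ = ½ I₀, now polarized at 6°.
I₂ = I₁ cos²(70° − 6°) = 0.5 I₀ · cos²(64°) = 0.09608 I₀.
I₃ = I₂ cos²(87° − 70°) = 0.09608 I₀ · cos²(17°) = 0.08787 I₀.
Ratio = 0.08787 / 0.2286 = 0.3843.

I_new/I_old ≈ 0.384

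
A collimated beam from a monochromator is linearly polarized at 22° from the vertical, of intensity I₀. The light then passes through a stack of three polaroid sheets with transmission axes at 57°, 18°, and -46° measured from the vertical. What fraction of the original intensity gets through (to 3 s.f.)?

≈ 0.0779 I₀

I₁ = I₀ cos²(57° − 22°) = I₀ cos²(35°) = 0.671 I₀.
I₂ = I₁ cos²(18° − 57°) = 0.671 I₀ · cos²(39°) = 0.4053 I₀.
I₃ = I₂ cos²(-46° − 18°) = 0.4053 I₀ · cos²(64°) = 0.07788 I₀.
Transmitted fraction = 0.07788.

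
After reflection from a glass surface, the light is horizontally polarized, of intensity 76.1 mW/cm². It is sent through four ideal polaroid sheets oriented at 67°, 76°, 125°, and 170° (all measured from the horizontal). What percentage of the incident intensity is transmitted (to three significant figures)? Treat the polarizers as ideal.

I₁ = 76.1 mW/cm² · cos²(67°) = 11.62 mW/cm².
I₂ = I₁ · cos²(9°) = 11.62 · 0.9755 = 11.33 mW/cm².
I₃ = I₂ · cos²(49°) = 11.33 · 0.4304 = 4.878 mW/cm².
I₄ = I₃ · cos²(45°) = 4.878 · 0.5 = 2.439 mW/cm².
That is 3.205% of the incident intensity.

≈ 3.21%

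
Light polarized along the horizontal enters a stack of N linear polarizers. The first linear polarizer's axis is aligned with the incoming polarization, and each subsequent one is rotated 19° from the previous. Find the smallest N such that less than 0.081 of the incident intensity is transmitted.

First polarizer is aligned with the polarization: full transmission.
Each further stage multiplies by cos²(19°) = 0.894.
After N polarizers: T = 0.894^(N−1). Require T < 0.081 ⇒ N−1 > ln(0.081)/ln(0.894) = 22.43, so N−1 ≥ 23 and N = 24.
Check: N=24 gives T = 0.076 < 0.081; N=23 gives T = 0.08501.

N = 24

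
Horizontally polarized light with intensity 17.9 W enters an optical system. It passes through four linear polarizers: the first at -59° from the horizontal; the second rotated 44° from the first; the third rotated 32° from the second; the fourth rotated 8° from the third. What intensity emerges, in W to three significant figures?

I ≈ 1.73 W

I₁ = 17.9 W · cos²(59°) = 4.748 W.
I₂ = I₁ · cos²(44°) = 4.748 · 0.5174 = 2.457 W.
I₃ = I₂ · cos²(32°) = 2.457 · 0.7192 = 1.767 W.
I₄ = I₃ · cos²(8°) = 1.767 · 0.9806 = 1.733 W.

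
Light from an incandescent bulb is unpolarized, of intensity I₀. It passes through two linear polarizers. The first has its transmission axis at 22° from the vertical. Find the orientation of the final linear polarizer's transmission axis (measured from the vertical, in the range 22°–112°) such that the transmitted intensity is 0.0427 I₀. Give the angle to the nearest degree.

θ ≈ 95°

Unpolarized light through the first polarizer → I₁ = ½ I₀, now polarized at 22°.
Need I₂/I₀ = 0.0427, so cos²(θ − 22°) = 0.0427 / 0.5 = 0.0854.
θ − 22° = arccos(√0.0854) = 73.0°, giving θ ≈ 22 + 73.0 = 95.0°.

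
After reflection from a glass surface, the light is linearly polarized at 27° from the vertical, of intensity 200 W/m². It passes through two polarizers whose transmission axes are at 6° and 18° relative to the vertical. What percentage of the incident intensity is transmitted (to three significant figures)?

By Malus's law, I₁ = 200 W/m² · cos²(21°) = 174.3 W/m².
I₂ = I₁ · cos²(12°) = 174.3 · 0.9568 = 166.8 W/m².
That is 83.39% of the incident intensity.

≈ 83.4%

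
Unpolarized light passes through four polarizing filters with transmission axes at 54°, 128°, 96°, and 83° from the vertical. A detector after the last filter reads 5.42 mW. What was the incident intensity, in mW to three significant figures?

I₀ ≈ 209 mW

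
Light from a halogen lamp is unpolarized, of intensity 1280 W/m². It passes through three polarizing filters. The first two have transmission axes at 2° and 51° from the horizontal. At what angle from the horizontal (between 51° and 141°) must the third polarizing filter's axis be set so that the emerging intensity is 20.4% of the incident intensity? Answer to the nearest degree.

Unpolarized light through the first polarizer → I₁ = ½ I₀, now polarized at 2°.
I₂ = I₁ cos²(51° − 2°) = 0.5 I₀ · cos²(49°) = 0.2152 I₀.
Need I₃/I₀ = 0.204, so cos²(θ − 51°) = 0.204 / 0.2152 = 0.9479.
θ − 51° = arccos(√0.9479) = 13.2°, giving θ ≈ 51 + 13.2 = 64.2°.

θ ≈ 64°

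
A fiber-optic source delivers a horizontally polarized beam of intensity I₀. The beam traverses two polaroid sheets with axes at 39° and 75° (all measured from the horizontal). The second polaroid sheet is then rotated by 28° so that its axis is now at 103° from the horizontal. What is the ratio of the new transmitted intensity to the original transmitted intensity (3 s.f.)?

I_new/I_old ≈ 0.294

Before rotation:
By Malus's law, I₁ = I₀ cos²(39° − 0°) = I₀ cos²(39°) = 0.604 I₀.
I₂ = I₁ cos²(75° − 39°) = 0.604 I₀ · cos²(36°) = 0.3953 I₀.
After rotation:
I₁ = I₀ cos²(39° − 0°) = I₀ cos²(39°) = 0.604 I₀.
I₂ = I₁ cos²(103° − 39°) = 0.604 I₀ · cos²(64°) = 0.1161 I₀.
Ratio = 0.1161 / 0.3953 = 0.2936.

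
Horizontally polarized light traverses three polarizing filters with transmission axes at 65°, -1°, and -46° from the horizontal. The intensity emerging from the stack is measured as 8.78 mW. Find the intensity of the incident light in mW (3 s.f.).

I₀ ≈ 594 mW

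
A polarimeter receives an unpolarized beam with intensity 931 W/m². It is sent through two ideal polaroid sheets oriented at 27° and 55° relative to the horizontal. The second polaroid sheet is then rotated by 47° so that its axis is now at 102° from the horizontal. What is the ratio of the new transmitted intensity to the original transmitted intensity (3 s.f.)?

Before rotation:
Unpolarized light through the first polarizer → I₁ = ½ I₀, now polarized at 27°.
I₂ = I₁ cos²(55° − 27°) = 0.5 I₀ · cos²(28°) = 0.3898 I₀.
After rotation:
Unpolarized light through the first polarizer → I₁ = ½ I₀, now polarized at 27°.
I₂ = I₁ cos²(102° − 27°) = 0.5 I₀ · cos²(75°) = 0.03349 I₀.
Ratio = 0.03349 / 0.3898 = 0.08593.

I_new/I_old ≈ 0.0859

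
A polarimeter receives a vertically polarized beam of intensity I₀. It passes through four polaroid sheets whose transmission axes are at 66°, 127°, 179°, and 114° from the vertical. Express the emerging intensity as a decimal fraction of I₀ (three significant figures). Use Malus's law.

By Malus's law, I₁ = I₀ cos²(66° − 0°) = I₀ cos²(66°) = 0.1654 I₀.
I₂ = I₁ cos²(127° − 66°) = 0.1654 I₀ · cos²(61°) = 0.03888 I₀.
I₃ = I₂ cos²(179° − 127°) = 0.03888 I₀ · cos²(52°) = 0.01474 I₀.
I₄ = I₃ cos²(114° − 179°) = 0.01474 I₀ · cos²(65°) = 0.002632 I₀.
Transmitted fraction = 0.002632.

≈ 0.00263 I₀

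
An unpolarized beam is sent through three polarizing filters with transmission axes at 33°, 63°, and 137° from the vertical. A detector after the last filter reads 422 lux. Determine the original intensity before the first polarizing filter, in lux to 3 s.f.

Unpolarized light through the first polarizer → I₁ = ½ I₀, now polarized at 33°.
I₂ = I₁ cos²(63° − 33°) = 0.5 I₀ · cos²(30°) = 0.375 I₀.
I₃ = I₂ cos²(137° − 63°) = 0.375 I₀ · cos²(74°) = 0.02849 I₀.
So 422 lux = 0.02849 I₀, giving I₀ = 422/0.02849 = 1.481e+04 lux.

I₀ ≈ 1.48e4 lux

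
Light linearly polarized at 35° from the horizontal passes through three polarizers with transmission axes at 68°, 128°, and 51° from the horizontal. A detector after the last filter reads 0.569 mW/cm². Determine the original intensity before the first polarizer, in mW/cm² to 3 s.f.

I₀ ≈ 63.9 mW/cm²

I₁ = I₀ cos²(68° − 35°) = I₀ cos²(33°) = 0.7034 I₀.
I₂ = I₁ cos²(128° − 68°) = 0.7034 I₀ · cos²(60°) = 0.1758 I₀.
I₃ = I₂ cos²(51° − 128°) = 0.1758 I₀ · cos²(77°) = 0.008898 I₀.
So 0.569 mW/cm² = 0.008898 I₀, giving I₀ = 0.569/0.008898 = 63.95 mW/cm².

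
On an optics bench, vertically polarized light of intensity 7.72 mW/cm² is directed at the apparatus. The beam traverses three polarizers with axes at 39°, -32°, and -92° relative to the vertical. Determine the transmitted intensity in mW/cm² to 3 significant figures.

I ≈ 0.124 mW/cm²

I₁ = 7.72 mW/cm² · cos²(39°) = 4.663 mW/cm².
I₂ = I₁ · cos²(71°) = 4.663 · 0.106 = 0.4942 mW/cm².
I₃ = I₂ · cos²(60°) = 0.4942 · 0.25 = 0.1236 mW/cm².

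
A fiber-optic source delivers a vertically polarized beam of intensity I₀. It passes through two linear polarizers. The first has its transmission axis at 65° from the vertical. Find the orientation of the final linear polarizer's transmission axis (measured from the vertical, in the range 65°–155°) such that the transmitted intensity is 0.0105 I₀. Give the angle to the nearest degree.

I₁ = I₀ cos²(65° − 0°) = I₀ cos²(65°) = 0.1786 I₀.
Need I₂/I₀ = 0.0105, so cos²(θ − 65°) = 0.0105 / 0.1786 = 0.05879.
θ − 65° = arccos(√0.05879) = 76.0°, giving θ ≈ 65 + 76.0 = 141.0°.

θ ≈ 141°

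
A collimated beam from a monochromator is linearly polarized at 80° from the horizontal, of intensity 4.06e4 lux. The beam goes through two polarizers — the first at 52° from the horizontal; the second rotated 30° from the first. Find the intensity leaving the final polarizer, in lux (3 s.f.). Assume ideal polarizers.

I₁ = 4.06e4 lux · cos²(28°) = 3.165e+04 lux.
I₂ = I₁ · cos²(30°) = 3.165e+04 · 0.75 = 2.374e+04 lux.

I ≈ 2.37e4 lux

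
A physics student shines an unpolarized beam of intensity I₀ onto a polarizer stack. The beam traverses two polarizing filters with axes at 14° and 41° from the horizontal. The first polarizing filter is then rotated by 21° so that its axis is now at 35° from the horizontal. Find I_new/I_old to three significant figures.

I_new/I_old ≈ 1.25

Before rotation:
Unpolarized light through the first polarizer → I₁ = ½ I₀, now polarized at 14°.
I₂ = I₁ cos²(41° − 14°) = 0.5 I₀ · cos²(27°) = 0.3969 I₀.
After rotation:
Unpolarized light through the first polarizer → I₁ = ½ I₀, now polarized at 35°.
I₂ = I₁ cos²(41° − 35°) = 0.5 I₀ · cos²(6°) = 0.4945 I₀.
Ratio = 0.4945 / 0.3969 = 1.246.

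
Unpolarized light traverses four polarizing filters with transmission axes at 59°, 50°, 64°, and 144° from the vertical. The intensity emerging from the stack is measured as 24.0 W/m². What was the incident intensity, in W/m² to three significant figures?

I₀ ≈ 1730 W/m²

Unpolarized light through the first polarizer → I₁ = ½ I₀, now polarized at 59°.
I₂ = I₁ cos²(50° − 59°) = 0.5 I₀ · cos²(9°) = 0.4878 I₀.
I₃ = I₂ cos²(64° − 50°) = 0.4878 I₀ · cos²(14°) = 0.4592 I₀.
I₄ = I₃ cos²(144° − 64°) = 0.4592 I₀ · cos²(80°) = 0.01385 I₀.
So 24.0 W/m² = 0.01385 I₀, giving I₀ = 24.0/0.01385 = 1733 W/m².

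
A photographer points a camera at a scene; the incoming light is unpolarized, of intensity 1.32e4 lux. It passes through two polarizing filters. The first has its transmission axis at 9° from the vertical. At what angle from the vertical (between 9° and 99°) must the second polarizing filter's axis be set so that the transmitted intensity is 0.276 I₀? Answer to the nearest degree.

θ ≈ 51°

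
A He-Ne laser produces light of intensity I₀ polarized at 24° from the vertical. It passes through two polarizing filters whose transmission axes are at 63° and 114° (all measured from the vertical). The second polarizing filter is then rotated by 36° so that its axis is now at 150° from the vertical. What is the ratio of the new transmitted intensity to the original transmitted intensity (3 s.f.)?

Before rotation:
I₁ = I₀ cos²(63° − 24°) = I₀ cos²(39°) = 0.604 I₀.
I₂ = I₁ cos²(114° − 63°) = 0.604 I₀ · cos²(51°) = 0.2392 I₀.
After rotation:
I₁ = I₀ cos²(63° − 24°) = I₀ cos²(39°) = 0.604 I₀.
I₂ = I₁ cos²(150° − 63°) = 0.604 I₀ · cos²(87°) = 0.001654 I₀.
Ratio = 0.001654 / 0.2392 = 0.006916.

I_new/I_old ≈ 0.00692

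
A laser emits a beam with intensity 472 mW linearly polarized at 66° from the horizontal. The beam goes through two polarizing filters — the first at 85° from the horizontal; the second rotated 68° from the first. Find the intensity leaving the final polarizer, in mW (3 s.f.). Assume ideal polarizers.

I ≈ 59.2 mW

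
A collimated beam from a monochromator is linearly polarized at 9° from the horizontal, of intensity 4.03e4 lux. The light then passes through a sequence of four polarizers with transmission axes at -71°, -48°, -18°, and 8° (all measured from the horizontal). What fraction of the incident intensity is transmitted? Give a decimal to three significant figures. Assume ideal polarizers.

I₁ = 4.03e4 lux · cos²(80°) = 1215 lux.
I₂ = I₁ · cos²(23°) = 1215 · 0.8473 = 1030 lux.
I₃ = I₂ · cos²(30°) = 1030 · 0.75 = 772.3 lux.
I₄ = I₃ · cos²(26°) = 772.3 · 0.8078 = 623.8 lux.
Transmitted fraction = 0.01548.

I/I₀ ≈ 0.0155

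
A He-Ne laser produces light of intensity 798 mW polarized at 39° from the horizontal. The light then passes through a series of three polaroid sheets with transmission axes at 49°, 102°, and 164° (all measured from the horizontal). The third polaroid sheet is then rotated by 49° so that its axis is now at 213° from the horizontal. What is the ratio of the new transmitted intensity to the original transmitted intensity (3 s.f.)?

Before rotation:
By Malus's law, I₁ = I₀ cos²(49° − 39°) = I₀ cos²(10°) = 0.9698 I₀.
I₂ = I₁ cos²(102° − 49°) = 0.9698 I₀ · cos²(53°) = 0.3513 I₀.
I₃ = I₂ cos²(164° − 102°) = 0.3513 I₀ · cos²(62°) = 0.07742 I₀.
After rotation:
I₁ = I₀ cos²(49° − 39°) = I₀ cos²(10°) = 0.9698 I₀.
I₂ = I₁ cos²(102° − 49°) = 0.9698 I₀ · cos²(53°) = 0.3513 I₀.
Angle between axes 2 and 3: 69°. I₃ = 0.3513 I₀ · cos²(69°) = 0.04511 I₀.
Ratio = 0.04511 / 0.07742 = 0.5827.

I_new/I_old ≈ 0.583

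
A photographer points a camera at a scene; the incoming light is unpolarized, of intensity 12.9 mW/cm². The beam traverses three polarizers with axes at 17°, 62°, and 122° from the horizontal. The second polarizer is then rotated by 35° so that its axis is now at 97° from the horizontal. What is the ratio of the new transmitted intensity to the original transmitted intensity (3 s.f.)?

Before rotation:
Unpolarized light through the first polarizer → I₁ = ½ I₀, now polarized at 17°.
I₂ = I₁ cos²(62° − 17°) = 0.5 I₀ · cos²(45°) = 0.25 I₀.
I₃ = I₂ cos²(122° − 62°) = 0.25 I₀ · cos²(60°) = 0.0625 I₀.
After rotation:
Unpolarized light through the first polarizer → I₁ = ½ I₀, now polarized at 17°.
I₂ = I₁ cos²(97° − 17°) = 0.5 I₀ · cos²(80°) = 0.01508 I₀.
I₃ = I₂ cos²(122° − 97°) = 0.01508 I₀ · cos²(25°) = 0.01238 I₀.
Ratio = 0.01238 / 0.0625 = 0.1981.

I_new/I_old ≈ 0.198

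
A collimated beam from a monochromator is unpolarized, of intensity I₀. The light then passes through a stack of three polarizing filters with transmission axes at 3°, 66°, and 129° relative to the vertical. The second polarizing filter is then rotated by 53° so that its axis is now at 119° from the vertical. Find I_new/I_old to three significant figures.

I_new/I_old ≈ 4.39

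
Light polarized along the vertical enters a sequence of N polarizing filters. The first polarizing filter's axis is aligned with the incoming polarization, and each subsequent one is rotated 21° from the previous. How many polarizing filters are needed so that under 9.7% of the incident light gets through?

First polarizer is aligned with the polarization: full transmission.
Each further stage multiplies by cos²(21°) = 0.8716.
After N polarizers: T = 0.8716^(N−1). Require T < 0.097 ⇒ N−1 > ln(0.097)/ln(0.8716) = 16.97, so N−1 ≥ 17 and N = 18.
Check: N=18 gives T = 0.09664 < 0.097; N=17 gives T = 0.1109.

N = 18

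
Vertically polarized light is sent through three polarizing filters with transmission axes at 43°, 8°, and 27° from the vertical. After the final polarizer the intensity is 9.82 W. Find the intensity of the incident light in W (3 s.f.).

By Malus's law, I₁ = I₀ cos²(43° − 0°) = I₀ cos²(43°) = 0.5349 I₀.
I₂ = I₁ cos²(8° − 43°) = 0.5349 I₀ · cos²(35°) = 0.3589 I₀.
I₃ = I₂ cos²(27° − 8°) = 0.3589 I₀ · cos²(19°) = 0.3209 I₀.
So 9.82 W = 0.3209 I₀, giving I₀ = 9.82/0.3209 = 30.6 W.

I₀ ≈ 30.6 W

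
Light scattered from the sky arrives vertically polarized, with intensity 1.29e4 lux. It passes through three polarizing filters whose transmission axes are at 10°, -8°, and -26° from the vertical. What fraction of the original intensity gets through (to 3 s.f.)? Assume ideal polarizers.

I/I₀ ≈ 0.793

By Malus's law, I₁ = 1.29e4 lux · cos²(10°) = 1.251e+04 lux.
I₂ = I₁ · cos²(18°) = 1.251e+04 · 0.9045 = 1.132e+04 lux.
I₃ = I₂ · cos²(18°) = 1.132e+04 · 0.9045 = 1.024e+04 lux.
Transmitted fraction = 0.7935.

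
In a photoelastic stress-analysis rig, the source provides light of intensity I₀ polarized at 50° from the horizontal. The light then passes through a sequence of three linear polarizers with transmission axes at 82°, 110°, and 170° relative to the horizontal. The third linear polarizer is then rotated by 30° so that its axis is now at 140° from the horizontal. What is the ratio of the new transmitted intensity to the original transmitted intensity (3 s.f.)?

I_new/I_old ≈ 3.00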